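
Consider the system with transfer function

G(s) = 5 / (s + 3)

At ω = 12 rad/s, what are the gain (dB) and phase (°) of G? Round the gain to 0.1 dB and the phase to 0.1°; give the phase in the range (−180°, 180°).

At s = jω = j12:
pole (s+3): 3 + j12 → |·| = √(3²+12²) = √153 ≈ 12.369, ∠ = arctan(12/3) ≈ 75.96°
|G| = 5 / 12.369 ≈ 0.40424
Gain = 20 log₁₀(0.40424) ≈ -7.87 dB
∠G = 0.00° − 75.96° = -75.96°

-7.9 dB, -76.0°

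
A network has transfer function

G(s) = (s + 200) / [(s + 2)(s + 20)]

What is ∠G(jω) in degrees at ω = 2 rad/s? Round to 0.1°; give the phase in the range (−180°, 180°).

-50.1°

At s = jω = j2:
zero (s+200): 200 + j2 → |·| = √(200²+2²) = √40004 ≈ 200.01, ∠ = arctan(2/200) ≈ 0.57°
pole (s+2): 2 + j2 → |·| = √(2²+2²) = √8 ≈ 2.8284, ∠ = arctan(2/2) ≈ 45.00°
pole (s+20): 20 + j2 → |·| = √(20²+2²) = √404 ≈ 20.1, ∠ = arctan(2/20) ≈ 5.71°
∠G = 0.57° − 50.71° = -50.14°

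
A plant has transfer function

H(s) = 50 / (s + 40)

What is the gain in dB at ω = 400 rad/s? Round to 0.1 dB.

-18.1 dB

Substitute s = j400:
Numerator: 50 = 50 + j0
Denominator: (j400) + 40 = 40 + j400
|N| = √(50² + 0²) ≈ 50, ∠N ≈ 0.00°
|D| = √(40² + 400²) ≈ 402, ∠D ≈ 84.29°
|H| = 50 / 402 ≈ 0.12438
Gain = 20 log₁₀(0.12438) ≈ -18.10 dB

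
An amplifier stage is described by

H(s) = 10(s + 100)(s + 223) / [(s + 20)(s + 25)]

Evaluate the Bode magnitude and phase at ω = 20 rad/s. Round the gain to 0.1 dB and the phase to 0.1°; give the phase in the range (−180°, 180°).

At s = jω = j20:
zero (s+100): 100 + j20 → |·| = √(100²+20²) = √10400 ≈ 101.98, ∠ = arctan(20/100) ≈ 11.31°
zero (s+223): 223 + j20 → |·| = √(223²+20²) = √50129 ≈ 223.9, ∠ = arctan(20/223) ≈ 5.12°
pole (s+20): 20 + j20 → |·| = √(20²+20²) = √800 ≈ 28.284, ∠ = arctan(20/20) ≈ 45.00°
pole (s+25): 25 + j20 → |·| = √(25²+20²) = √1025 ≈ 32.016, ∠ = arctan(20/25) ≈ 38.66°
|H| = 10 · 22833 / 905.54 ≈ 252.15
Gain = 20 log₁₀(252.15) ≈ 48.03 dB
∠H = 16.43° − 83.66° = -67.23°

48.0 dB, -67.2°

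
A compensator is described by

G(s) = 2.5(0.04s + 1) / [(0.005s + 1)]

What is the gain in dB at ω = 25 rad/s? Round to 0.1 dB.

10.9 dB

At ω = 25 rad/s:
zero (1 + j25·0.04) = 1 + j1 → |·| ≈ 1.4142, ∠ ≈ 45.00°
pole (1 + j25·0.005) = 1 + j0.125 → |·| ≈ 1.0078, ∠ ≈ 7.13°
|G| = 2.5 · 1.4142 / (1.0078) ≈ 3.5081
Gain = 20 log₁₀(3.5081) ≈ 10.90 dB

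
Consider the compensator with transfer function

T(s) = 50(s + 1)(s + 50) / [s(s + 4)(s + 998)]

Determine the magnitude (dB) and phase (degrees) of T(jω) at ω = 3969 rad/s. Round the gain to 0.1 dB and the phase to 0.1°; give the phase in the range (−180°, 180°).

-38.3 dB, -76.6°

At s = jω = j3969:
zero (s+1): 1 + j3969 → |·| = √(1²+3969²) = √15752962 ≈ 3969, ∠ = arctan(3969/1) ≈ 89.99°
zero (s+50): 50 + j3969 → |·| = √(50²+3969²) = √15755461 ≈ 3969.3, ∠ = arctan(3969/50) ≈ 89.28°
pole (s+4): 4 + j3969 → |·| = √(4²+3969²) = √15752977 ≈ 3969, ∠ = arctan(3969/4) ≈ 89.94°
pole (s+998): 998 + j3969 → |·| = √(998²+3969²) = √16748965 ≈ 4092.5, ∠ = arctan(3969/998) ≈ 75.89°
pole at origin: |s| = 3969, ∠ = 90.00° (in denominator)
|T| = 50 · 1.5754e+07 / 6.4469e+10 ≈ 0.012218
Gain = 20 log₁₀(0.012218) ≈ -38.26 dB
∠T = 179.27° − 255.83° = -76.56°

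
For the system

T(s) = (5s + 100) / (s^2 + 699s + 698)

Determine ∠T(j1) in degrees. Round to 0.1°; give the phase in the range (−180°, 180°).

-42.2°

Substitute s = j1:
Numerator: 5(j1) + 100 = 100 + j5
Denominator: (j1)^2 + 699(j1) + 698 = 697 + j699
|N| = √(100² + 5²) ≈ 100.12, ∠N ≈ 2.86°
|D| = √(697² + 699²) ≈ 987.12, ∠D ≈ 45.08°
∠T = 2.86° − 45.08° = -42.22°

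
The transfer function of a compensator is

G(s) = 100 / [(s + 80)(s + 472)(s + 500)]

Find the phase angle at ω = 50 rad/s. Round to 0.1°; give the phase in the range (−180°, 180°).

At s = jω = j50:
pole (s+80): 80 + j50 → |·| = √(80²+50²) = √8900 ≈ 94.34, ∠ = arctan(50/80) ≈ 32.01°
pole (s+472): 472 + j50 → |·| = √(472²+50²) = √225284 ≈ 474.64, ∠ = arctan(50/472) ≈ 6.05°
pole (s+500): 500 + j50 → |·| = √(500²+50²) = √252500 ≈ 502.49, ∠ = arctan(50/500) ≈ 5.71°
∠G = 0.00° − 43.77° = -43.77°

-43.8°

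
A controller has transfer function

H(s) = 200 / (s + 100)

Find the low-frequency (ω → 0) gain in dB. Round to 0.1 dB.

H(0) = 200 / 100 = 2
20 log₁₀(2) ≈ 6.02 dB

6.0 dB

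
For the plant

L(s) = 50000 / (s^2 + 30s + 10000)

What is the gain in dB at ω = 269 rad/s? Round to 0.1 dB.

At s = jω = j269:
quadratic: (j269)² + 30·j269 + 10000 = -62361 + j8070 → |·| ≈ 62881, ∠ ≈ 172.63°
|L| = 50000 / 62881 ≈ 0.79515
Gain = 20 log₁₀(0.79515) ≈ -1.99 dB

-2.0 dB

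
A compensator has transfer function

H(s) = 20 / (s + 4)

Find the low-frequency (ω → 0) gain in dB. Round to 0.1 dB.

H(0) = 20 / 4 = 5
20 log₁₀(5) ≈ 13.98 dB

14.0 dB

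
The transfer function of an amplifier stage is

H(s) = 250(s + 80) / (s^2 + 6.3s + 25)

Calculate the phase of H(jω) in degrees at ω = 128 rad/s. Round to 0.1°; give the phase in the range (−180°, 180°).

-119.2°

At s = jω = j128:
zero (s+80): 80 + j128 → |·| = √(80²+128²) = √22784 ≈ 150.94, ∠ = arctan(128/80) ≈ 57.99°
quadratic: (j128)² + 6.3·j128 + 25 = -16359 + j806.4 → |·| ≈ 16379, ∠ ≈ 177.18°
∠H = 57.99° − 177.18° = -119.19°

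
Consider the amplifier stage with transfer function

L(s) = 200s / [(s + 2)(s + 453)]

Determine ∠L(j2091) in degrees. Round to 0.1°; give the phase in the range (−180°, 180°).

-77.7°

At s = jω = j2091:
zero at origin: s = j2091 → |·| = 2091, ∠ = 90.00°
pole (s+2): 2 + j2091 → |·| = √(2²+2091²) = √4372285 ≈ 2091, ∠ = arctan(2091/2) ≈ 89.95°
pole (s+453): 453 + j2091 → |·| = √(453²+2091²) = √4577490 ≈ 2139.5, ∠ = arctan(2091/453) ≈ 77.78°
∠L = 90.00° − 167.73° = -77.73°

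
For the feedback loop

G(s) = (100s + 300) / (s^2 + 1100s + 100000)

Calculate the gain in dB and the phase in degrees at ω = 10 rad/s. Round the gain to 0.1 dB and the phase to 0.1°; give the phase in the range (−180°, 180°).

Substitute s = j10:
Numerator: 100(j10) + 300 = 300 + j1000
Denominator: (j10)^2 + 1100(j10) + 100000 = 99900 + j11000
|N| = √(300² + 1000²) ≈ 1044, ∠N ≈ 73.30°
|D| = √(99900² + 11000²) ≈ 1.005e+05, ∠D ≈ 6.28°
|G| = 1044 / 1.005e+05 ≈ 0.010388
Gain = 20 log₁₀(0.010388) ≈ -39.67 dB
∠G = 73.30° − 6.28° = 67.02°

-39.7 dB, 67.0°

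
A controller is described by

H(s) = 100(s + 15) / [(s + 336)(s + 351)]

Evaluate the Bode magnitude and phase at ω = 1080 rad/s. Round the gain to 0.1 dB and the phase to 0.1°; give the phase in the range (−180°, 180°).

At s = jω = j1080:
zero (s+15): 15 + j1080 → |·| = √(15²+1080²) = √1166625 ≈ 1080.1, ∠ = arctan(1080/15) ≈ 89.20°
pole (s+336): 336 + j1080 → |·| = √(336²+1080²) = √1279296 ≈ 1131.1, ∠ = arctan(1080/336) ≈ 72.72°
pole (s+351): 351 + j1080 → |·| = √(351²+1080²) = √1289601 ≈ 1135.6, ∠ = arctan(1080/351) ≈ 72.00°
|H| = 100 · 1080.1 / 1.2845e+06 ≈ 0.084087
Gain = 20 log₁₀(0.084087) ≈ -21.51 dB
∠H = 89.20° − 144.72° = -55.52°

-21.5 dB, -55.5°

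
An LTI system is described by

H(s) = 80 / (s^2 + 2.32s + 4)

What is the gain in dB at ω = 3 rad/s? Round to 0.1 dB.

At s = jω = j3:
quadratic: (j3)² + 2.32·j3 + 4 = -5 + j6.96 → |·| ≈ 8.5698, ∠ ≈ 125.69°
|H| = 80 / 8.5698 ≈ 9.3351
Gain = 20 log₁₀(9.3351) ≈ 19.40 dB

19.4 dB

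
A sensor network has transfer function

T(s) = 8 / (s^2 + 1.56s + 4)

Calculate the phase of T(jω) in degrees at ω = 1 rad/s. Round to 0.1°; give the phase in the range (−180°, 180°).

-27.5°

At s = jω = j1:
quadratic: (j1)² + 1.56·j1 + 4 = 3 + j1.56 → |·| ≈ 3.3814, ∠ ≈ 27.47°
∠T = 0.00° − 27.47° = -27.47°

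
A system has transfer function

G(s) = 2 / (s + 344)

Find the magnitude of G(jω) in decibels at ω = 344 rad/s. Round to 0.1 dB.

-47.7 dB

Substitute s = j344:
Numerator: 2 = 2 + j0
Denominator: (j344) + 344 = 344 + j344
|N| = √(2² + 0²) ≈ 2, ∠N ≈ 0.00°
|D| = √(344² + 344²) ≈ 486.49, ∠D ≈ 45.00°
|G| = 2 / 486.49 ≈ 0.0041111
Gain = 20 log₁₀(0.0041111) ≈ -47.72 dB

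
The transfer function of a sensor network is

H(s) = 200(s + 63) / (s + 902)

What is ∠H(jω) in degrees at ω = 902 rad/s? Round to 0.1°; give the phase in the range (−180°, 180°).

At s = jω = j902:
zero (s+63): 63 + j902 → |·| = √(63²+902²) = √817573 ≈ 904.2, ∠ = arctan(902/63) ≈ 86.00°
pole (s+902): 902 + j902 → |·| = √(902²+902²) = √1627208 ≈ 1275.6, ∠ = arctan(902/902) ≈ 45.00°
∠H = 86.00° − 45.00° = 41.00°

41.0°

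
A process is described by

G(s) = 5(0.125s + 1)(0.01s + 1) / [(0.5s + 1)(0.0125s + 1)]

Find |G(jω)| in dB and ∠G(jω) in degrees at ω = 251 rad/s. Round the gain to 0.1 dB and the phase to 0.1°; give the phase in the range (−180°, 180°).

0.2 dB, -5.4°

At ω = 251 rad/s:
zero (1 + j251·0.125) = 1 + j31.375 → |·| ≈ 31.391, ∠ ≈ 88.17°
zero (1 + j251·0.01) = 1 + j2.51 → |·| ≈ 2.7019, ∠ ≈ 68.28°
pole (1 + j251·0.5) = 1 + j125.5 → |·| ≈ 125.5, ∠ ≈ 89.54°
pole (1 + j251·0.0125) = 1 + j3.1375 → |·| ≈ 3.293, ∠ ≈ 72.32°
|G| = 5 · 31.391 · 2.7019 / (125.5 · 3.293) ≈ 1.0261
Gain = 20 log₁₀(1.0261) ≈ 0.22 dB
∠G = (88.17° + 68.28°) − (89.54° + 72.32°) = -5.41°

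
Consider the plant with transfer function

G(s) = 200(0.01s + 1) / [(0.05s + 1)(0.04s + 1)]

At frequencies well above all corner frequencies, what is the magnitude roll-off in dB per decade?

Each pole contributes −20 dB/decade at high frequency; each zero contributes +20 dB/decade.
Net: 1 zero(s) − 2 pole(s) → -20 dB/decade.

-20 dB/decade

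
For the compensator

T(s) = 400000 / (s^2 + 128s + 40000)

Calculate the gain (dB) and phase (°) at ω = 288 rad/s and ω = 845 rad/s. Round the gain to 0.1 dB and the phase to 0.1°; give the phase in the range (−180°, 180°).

ω = 288: 17.0 dB, -139.4°; ω = 845: -4.6 dB, -170.9°

At s = jω = j288:
quadratic: (j288)² + 128·j288 + 40000 = -42944 + j36864 → |·| ≈ 56596, ∠ ≈ 139.36°
|T| = 400000 / 56596 ≈ 7.0676
Gain = 20 log₁₀(7.0676) ≈ 16.99 dB
∠T = 0.00° − 139.36° = -139.36°

At s = jω = j845:
quadratic: (j845)² + 128·j845 + 40000 = -674025 + j108160 → |·| ≈ 6.8265e+05, ∠ ≈ 170.88°
|T| = 400000 / 6.8265e+05 ≈ 0.58595
Gain = 20 log₁₀(0.58595) ≈ -4.64 dB
∠T = 0.00° − 170.88° = -170.88°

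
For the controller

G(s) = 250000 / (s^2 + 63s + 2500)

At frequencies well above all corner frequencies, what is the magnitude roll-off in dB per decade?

-40 dB/decade

Each pole contributes −20 dB/decade at high frequency; each zero contributes +20 dB/decade.
Net: 0 zero(s) − 2 pole(s) → -40 dB/decade.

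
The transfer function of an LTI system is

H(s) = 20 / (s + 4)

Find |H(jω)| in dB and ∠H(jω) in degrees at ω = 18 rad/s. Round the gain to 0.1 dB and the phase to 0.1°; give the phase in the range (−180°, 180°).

0.7 dB, -77.5°

Substitute s = j18:
Numerator: 20 = 20 + j0
Denominator: (j18) + 4 = 4 + j18
|N| = √(20² + 0²) ≈ 20, ∠N ≈ 0.00°
|D| = √(4² + 18²) ≈ 18.439, ∠D ≈ 77.47°
|H| = 20 / 18.439 ≈ 1.0847
Gain = 20 log₁₀(1.0847) ≈ 0.71 dB
∠H = 0.00° − 77.47° = -77.47°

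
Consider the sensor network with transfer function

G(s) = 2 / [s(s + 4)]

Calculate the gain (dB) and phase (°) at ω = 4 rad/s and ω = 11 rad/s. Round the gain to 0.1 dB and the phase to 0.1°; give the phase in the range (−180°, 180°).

At s = jω = j4:
pole (s+4): 4 + j4 → |·| = √(4²+4²) = √32 ≈ 5.6569, ∠ = arctan(4/4) ≈ 45.00°
pole at origin: |s| = 4, ∠ = 90.00° (in denominator)
|G| = 2 / 22.628 ≈ 0.088386
Gain = 20 log₁₀(0.088386) ≈ -21.07 dB
∠G = 0.00° − 135.00° = -135.00°

At s = jω = j11:
pole (s+4): 4 + j11 → |·| = √(4²+11²) = √137 ≈ 11.705, ∠ = arctan(11/4) ≈ 70.02°
pole at origin: |s| = 11, ∠ = 90.00° (in denominator)
|G| = 2 / 128.75 ≈ 0.015534
Gain = 20 log₁₀(0.015534) ≈ -36.17 dB
∠G = 0.00° − 160.02° = -160.02°

ω = 4: -21.1 dB, -135.0°; ω = 11: -36.2 dB, -160.0°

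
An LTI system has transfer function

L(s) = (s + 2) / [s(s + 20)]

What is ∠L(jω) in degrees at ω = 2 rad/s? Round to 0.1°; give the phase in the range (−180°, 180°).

At s = jω = j2:
zero (s+2): 2 + j2 → |·| = √(2²+2²) = √8 ≈ 2.8284, ∠ = arctan(2/2) ≈ 45.00°
pole (s+20): 20 + j2 → |·| = √(20²+2²) = √404 ≈ 20.1, ∠ = arctan(2/20) ≈ 5.71°
pole at origin: |s| = 2, ∠ = 90.00° (in denominator)
∠L = 45.00° − 95.71° = -50.71°

-50.7°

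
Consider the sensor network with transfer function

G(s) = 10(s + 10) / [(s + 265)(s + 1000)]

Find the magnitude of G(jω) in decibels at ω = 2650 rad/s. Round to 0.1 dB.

At s = jω = j2650:
zero (s+10): 10 + j2650 → |·| = √(10²+2650²) = √7022600 ≈ 2650, ∠ = arctan(2650/10) ≈ 89.78°
pole (s+265): 265 + j2650 → |·| = √(265²+2650²) = √7092725 ≈ 2663.2, ∠ = arctan(2650/265) ≈ 84.29°
pole (s+1000): 1000 + j2650 → |·| = √(1000²+2650²) = √8022500 ≈ 2832.4, ∠ = arctan(2650/1000) ≈ 69.33°
|G| = 10 · 2650 / 7.5432e+06 ≈ 0.0035131
Gain = 20 log₁₀(0.0035131) ≈ -49.09 dB

-49.1 dB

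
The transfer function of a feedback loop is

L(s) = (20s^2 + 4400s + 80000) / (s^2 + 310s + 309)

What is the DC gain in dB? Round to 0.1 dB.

L(0) = 80000 / 309 ≈ 258.9
20 log₁₀(258.9) ≈ 48.26 dB

48.3 dB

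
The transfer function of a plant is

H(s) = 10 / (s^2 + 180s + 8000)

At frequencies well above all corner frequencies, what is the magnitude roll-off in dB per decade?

Each pole contributes −20 dB/decade at high frequency; each zero contributes +20 dB/decade.
Net: 0 zero(s) − 2 pole(s) → -40 dB/decade.

-40 dB/decade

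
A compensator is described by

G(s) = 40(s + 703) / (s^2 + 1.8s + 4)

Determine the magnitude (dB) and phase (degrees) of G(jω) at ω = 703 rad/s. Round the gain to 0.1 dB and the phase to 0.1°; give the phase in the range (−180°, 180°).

-21.9 dB, -134.9°

At s = jω = j703:
zero (s+703): 703 + j703 → |·| = √(703²+703²) = √988418 ≈ 994.19, ∠ = arctan(703/703) ≈ 45.00°
quadratic: (j703)² + 1.8·j703 + 4 = -494205 + j1265.4 → |·| ≈ 4.9421e+05, ∠ ≈ 179.85°
|G| = 40 · 994.19 / 4.9421e+05 ≈ 0.080467
Gain = 20 log₁₀(0.080467) ≈ -21.89 dB
∠G = 45.00° − 179.85° = -134.85°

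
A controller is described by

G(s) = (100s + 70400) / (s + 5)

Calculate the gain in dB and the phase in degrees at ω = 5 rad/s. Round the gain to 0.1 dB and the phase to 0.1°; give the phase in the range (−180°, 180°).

Substitute s = j5:
Numerator: 100(j5) + 70400 = 70400 + j500
Denominator: (j5) + 5 = 5 + j5
|N| = √(70400² + 500²) ≈ 70402, ∠N ≈ 0.41°
|D| = √(5² + 5²) ≈ 7.0711, ∠D ≈ 45.00°
|G| = 70402 / 7.0711 ≈ 9956.3
Gain = 20 log₁₀(9956.3) ≈ 79.96 dB
∠G = 0.41° − 45.00° = -44.59°

80.0 dB, -44.6°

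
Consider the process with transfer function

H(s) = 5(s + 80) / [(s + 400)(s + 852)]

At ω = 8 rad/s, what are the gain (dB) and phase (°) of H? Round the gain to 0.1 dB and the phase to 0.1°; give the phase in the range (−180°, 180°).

-58.6 dB, 4.0°

At s = jω = j8:
zero (s+80): 80 + j8 → |·| = √(80²+8²) = √6464 ≈ 80.399, ∠ = arctan(8/80) ≈ 5.71°
pole (s+400): 400 + j8 → |·| = √(400²+8²) = √160064 ≈ 400.08, ∠ = arctan(8/400) ≈ 1.15°
pole (s+852): 852 + j8 → |·| = √(852²+8²) = √725968 ≈ 852.04, ∠ = arctan(8/852) ≈ 0.54°
|H| = 5 · 80.399 / 3.4088e+05 ≈ 0.0011793
Gain = 20 log₁₀(0.0011793) ≈ -58.57 dB
∠H = 5.71° − 1.69° = 4.02°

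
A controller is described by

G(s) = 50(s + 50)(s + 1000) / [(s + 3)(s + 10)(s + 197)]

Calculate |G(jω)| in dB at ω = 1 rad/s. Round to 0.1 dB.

At s = jω = j1:
zero (s+50): 50 + j1 → |·| = √(50²+1²) = √2501 ≈ 50.01, ∠ = arctan(1/50) ≈ 1.15°
zero (s+1000): 1000 + j1 → |·| = √(1000²+1²) = √1000001 ≈ 1000, ∠ = arctan(1/1000) ≈ 0.06°
pole (s+3): 3 + j1 → |·| = √(3²+1²) = √10 ≈ 3.1623, ∠ = arctan(1/3) ≈ 18.43°
pole (s+10): 10 + j1 → |·| = √(10²+1²) = √101 ≈ 10.05, ∠ = arctan(1/10) ≈ 5.71°
pole (s+197): 197 + j1 → |·| = √(197²+1²) = √38810 ≈ 197, ∠ = arctan(1/197) ≈ 0.29°
|G| = 50 · 50010 / 6260.9 ≈ 399.38
Gain = 20 log₁₀(399.38) ≈ 52.03 dB

52.0 dB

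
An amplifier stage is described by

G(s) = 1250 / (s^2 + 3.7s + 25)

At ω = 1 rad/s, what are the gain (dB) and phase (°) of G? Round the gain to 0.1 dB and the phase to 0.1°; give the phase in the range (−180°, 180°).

34.2 dB, -8.8°

At s = jω = j1:
quadratic: (j1)² + 3.7·j1 + 25 = 24 + j3.7 → |·| ≈ 24.284, ∠ ≈ 8.76°
|G| = 1250 / 24.284 ≈ 51.474
Gain = 20 log₁₀(51.474) ≈ 34.23 dB
∠G = 0.00° − 8.76° = -8.76°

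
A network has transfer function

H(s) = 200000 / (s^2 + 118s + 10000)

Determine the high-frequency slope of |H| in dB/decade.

-40 dB/decade

Each pole contributes −20 dB/decade at high frequency; each zero contributes +20 dB/decade.
Net: 0 zero(s) − 2 pole(s) → -40 dB/decade.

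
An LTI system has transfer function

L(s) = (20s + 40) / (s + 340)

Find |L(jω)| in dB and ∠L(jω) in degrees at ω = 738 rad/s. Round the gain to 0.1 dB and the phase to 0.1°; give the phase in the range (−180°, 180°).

Substitute s = j738:
Numerator: 20(j738) + 40 = 40 + j14760
Denominator: (j738) + 340 = 340 + j738
|N| = √(40² + 14760²) ≈ 14760, ∠N ≈ 89.84°
|D| = √(340² + 738²) ≈ 812.55, ∠D ≈ 65.26°
|L| = 14760 / 812.55 ≈ 18.165
Gain = 20 log₁₀(18.165) ≈ 25.18 dB
∠L = 89.84° − 65.26° = 24.58°

25.2 dB, 24.6°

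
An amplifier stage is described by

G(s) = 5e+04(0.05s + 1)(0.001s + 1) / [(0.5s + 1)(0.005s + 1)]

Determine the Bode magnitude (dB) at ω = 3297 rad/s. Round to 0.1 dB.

At ω = 3297 rad/s:
zero (1 + j3297·0.05) = 1 + j164.85 → |·| ≈ 164.85, ∠ ≈ 89.65°
zero (1 + j3297·0.001) = 1 + j3.297 → |·| ≈ 3.4453, ∠ ≈ 73.13°
pole (1 + j3297·0.5) = 1 + j1648.5 → |·| ≈ 1648.5, ∠ ≈ 89.97°
pole (1 + j3297·0.005) = 1 + j16.485 → |·| ≈ 16.515, ∠ ≈ 86.53°
|G| = 5e+04 · 164.85 · 3.4453 / (1648.5 · 16.515) ≈ 1043.1
Gain = 20 log₁₀(1043.1) ≈ 60.37 dB

60.4 dB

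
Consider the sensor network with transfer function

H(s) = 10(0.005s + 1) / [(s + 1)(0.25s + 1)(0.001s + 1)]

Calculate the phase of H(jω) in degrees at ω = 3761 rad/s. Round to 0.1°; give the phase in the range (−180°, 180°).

-168.1°

At ω = 3761 rad/s:
zero (1 + j3761·0.005) = 1 + j18.805 → |·| ≈ 18.832, ∠ ≈ 86.96°
pole (1 + j3761·1) = 1 + j3761 → |·| ≈ 3761, ∠ ≈ 89.98°
pole (1 + j3761·0.25) = 1 + j940.25 → |·| ≈ 940.25, ∠ ≈ 89.94°
pole (1 + j3761·0.001) = 1 + j3.761 → |·| ≈ 3.8917, ∠ ≈ 75.11°
∠H = (86.96°) − (89.98° + 89.94° + 75.11°) = -168.07°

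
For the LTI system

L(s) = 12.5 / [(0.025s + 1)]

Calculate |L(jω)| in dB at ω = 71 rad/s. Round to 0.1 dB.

15.8 dB

At ω = 71 rad/s:
pole (1 + j71·0.025) = 1 + j1.775 → |·| ≈ 2.0373, ∠ ≈ 60.60°
|L| = 12.5 · 1 / (2.0373) ≈ 6.1356
Gain = 20 log₁₀(6.1356) ≈ 15.76 dB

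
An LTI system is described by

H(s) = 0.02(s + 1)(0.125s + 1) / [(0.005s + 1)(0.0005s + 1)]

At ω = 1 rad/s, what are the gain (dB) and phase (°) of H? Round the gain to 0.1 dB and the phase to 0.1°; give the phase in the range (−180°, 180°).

-30.9 dB, 51.8°

At ω = 1 rad/s:
zero (1 + j1·1) = 1 + j1 → |·| ≈ 1.4142, ∠ ≈ 45.00°
zero (1 + j1·0.125) = 1 + j0.125 → |·| ≈ 1.0078, ∠ ≈ 7.13°
pole (1 + j1·0.005) = 1 + j0.005 → |·| ≈ 1, ∠ ≈ 0.29°
pole (1 + j1·0.0005) = 1 + j0.0005 → |·| ≈ 1, ∠ ≈ 0.03°
|H| = 0.02 · 1.4142 · 1.0078 / (1 · 1) ≈ 0.028505
Gain = 20 log₁₀(0.028505) ≈ -30.90 dB
∠H = (45.00° + 7.13°) − (0.29° + 0.03°) = 51.81°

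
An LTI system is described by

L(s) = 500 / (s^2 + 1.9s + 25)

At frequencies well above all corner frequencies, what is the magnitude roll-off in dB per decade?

-40 dB/decade

Each pole contributes −20 dB/decade at high frequency; each zero contributes +20 dB/decade.
Net: 0 zero(s) − 2 pole(s) → -40 dB/decade.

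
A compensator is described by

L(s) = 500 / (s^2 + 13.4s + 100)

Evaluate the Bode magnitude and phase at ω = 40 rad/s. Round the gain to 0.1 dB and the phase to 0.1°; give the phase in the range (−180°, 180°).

-10.1 dB, -160.3°

At s = jω = j40:
quadratic: (j40)² + 13.4·j40 + 100 = -1500 + j536 → |·| ≈ 1592.9, ∠ ≈ 160.34°
|L| = 500 / 1592.9 ≈ 0.31389
Gain = 20 log₁₀(0.31389) ≈ -10.06 dB
∠L = 0.00° − 160.34° = -160.34°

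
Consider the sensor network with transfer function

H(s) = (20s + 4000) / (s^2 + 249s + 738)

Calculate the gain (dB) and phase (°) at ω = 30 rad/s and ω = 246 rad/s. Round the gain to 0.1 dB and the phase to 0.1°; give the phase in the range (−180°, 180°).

Substitute s = j30:
Numerator: 20(j30) + 4000 = 4000 + j600
Denominator: (j30)^2 + 249(j30) + 738 = -162 + j7470
|N| = √(4000² + 600²) ≈ 4044.7, ∠N ≈ 8.53°
|D| = √(162² + 7470²) ≈ 7471.8, ∠D ≈ 91.24°
|H| = 4044.7 / 7471.8 ≈ 0.54133
Gain = 20 log₁₀(0.54133) ≈ -5.33 dB
∠H = 8.53° − 91.24° = -82.71°

Substitute s = j246:
Numerator: 20(j246) + 4000 = 4000 + j4920
Denominator: (j246)^2 + 249(j246) + 738 = -59778 + j61254
|N| = √(4000² + 4920²) ≈ 6340.9, ∠N ≈ 50.89°
|D| = √(59778² + 61254²) ≈ 85589, ∠D ≈ 134.30°
|H| = 6340.9 / 85589 ≈ 0.074085
Gain = 20 log₁₀(0.074085) ≈ -22.61 dB
∠H = 50.89° − 134.30° = -83.41°

ω = 30: -5.3 dB, -82.7°; ω = 246: -22.6 dB, -83.4°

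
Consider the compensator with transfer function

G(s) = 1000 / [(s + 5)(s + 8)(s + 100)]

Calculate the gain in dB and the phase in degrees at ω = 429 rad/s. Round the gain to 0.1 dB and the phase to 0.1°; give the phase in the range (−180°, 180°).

-98.2 dB, 104.9°

At s = jω = j429:
pole (s+5): 5 + j429 → |·| = √(5²+429²) = √184066 ≈ 429.03, ∠ = arctan(429/5) ≈ 89.33°
pole (s+8): 8 + j429 → |·| = √(8²+429²) = √184105 ≈ 429.07, ∠ = arctan(429/8) ≈ 88.93°
pole (s+100): 100 + j429 → |·| = √(100²+429²) = √194041 ≈ 440.5, ∠ = arctan(429/100) ≈ 76.88°
|G| = 1000 / 8.1089e+07 ≈ 1.2332e-05
Gain = 20 log₁₀(1.2332e-05) ≈ -98.18 dB
∠G = 0.00° − 255.14° = -255.14° ≡ 104.86° (principal value)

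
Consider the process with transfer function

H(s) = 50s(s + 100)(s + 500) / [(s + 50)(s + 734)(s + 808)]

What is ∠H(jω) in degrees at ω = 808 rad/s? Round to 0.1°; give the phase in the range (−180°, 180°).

52.0°

At s = jω = j808:
zero (s+100): 100 + j808 → |·| = √(100²+808²) = √662864 ≈ 814.16, ∠ = arctan(808/100) ≈ 82.94°
zero (s+500): 500 + j808 → |·| = √(500²+808²) = √902864 ≈ 950.19, ∠ = arctan(808/500) ≈ 58.25°
zero at origin: s = j808 → |·| = 808, ∠ = 90.00°
pole (s+50): 50 + j808 → |·| = √(50²+808²) = √655364 ≈ 809.55, ∠ = arctan(808/50) ≈ 86.46°
pole (s+734): 734 + j808 → |·| = √(734²+808²) = √1191620 ≈ 1091.6, ∠ = arctan(808/734) ≈ 47.75°
pole (s+808): 808 + j808 → |·| = √(808²+808²) = √1305728 ≈ 1142.7, ∠ = arctan(808/808) ≈ 45.00°
∠H = 231.19° − 179.21° = 51.98°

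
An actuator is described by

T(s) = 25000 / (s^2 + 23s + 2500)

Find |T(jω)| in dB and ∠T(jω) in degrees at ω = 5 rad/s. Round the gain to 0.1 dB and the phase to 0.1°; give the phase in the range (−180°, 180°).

20.1 dB, -2.7°

At s = jω = j5:
quadratic: (j5)² + 23·j5 + 2500 = 2475 + j115 → |·| ≈ 2477.7, ∠ ≈ 2.66°
|T| = 25000 / 2477.7 ≈ 10.09
Gain = 20 log₁₀(10.09) ≈ 20.08 dB
∠T = 0.00° − 2.66° = -2.66°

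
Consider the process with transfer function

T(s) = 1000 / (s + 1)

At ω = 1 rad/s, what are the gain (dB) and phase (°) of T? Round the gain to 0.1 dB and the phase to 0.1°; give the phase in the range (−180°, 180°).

57.0 dB, -45.0°

Substitute s = j1:
Numerator: 1000 = 1000 + j0
Denominator: (j1) + 1 = 1 + j1
|N| = √(1000² + 0²) ≈ 1000, ∠N ≈ 0.00°
|D| = √(1² + 1²) ≈ 1.4142, ∠D ≈ 45.00°
|T| = 1000 / 1.4142 ≈ 707.11
Gain = 20 log₁₀(707.11) ≈ 56.99 dB
∠T = 0.00° − 45.00° = -45.00°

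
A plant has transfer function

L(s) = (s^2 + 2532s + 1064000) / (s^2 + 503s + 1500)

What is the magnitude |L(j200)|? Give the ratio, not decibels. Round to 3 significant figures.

Substitute s = j200:
Numerator: (j200)^2 + 2532(j200) + 1064000 = 1024000 + j506400
Denominator: (j200)^2 + 503(j200) + 1500 = -38500 + j100600
|N| = √(1024000² + 506400²) ≈ 1.1424e+06, ∠N ≈ 26.31°
|D| = √(38500² + 100600²) ≈ 1.0772e+05, ∠D ≈ 110.94°
|L| = 1.1424e+06 / 1.0772e+05 ≈ 10.605

10.6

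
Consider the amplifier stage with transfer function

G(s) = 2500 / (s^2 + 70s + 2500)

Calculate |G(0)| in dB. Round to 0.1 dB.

G(0) = 2500 / 2500 = 1
20 log₁₀(1) ≈ 0.00 dB

0.0 dB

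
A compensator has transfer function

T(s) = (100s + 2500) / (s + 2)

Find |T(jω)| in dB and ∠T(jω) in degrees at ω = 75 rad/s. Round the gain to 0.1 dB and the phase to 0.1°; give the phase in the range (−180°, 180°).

Substitute s = j75:
Numerator: 100(j75) + 2500 = 2500 + j7500
Denominator: (j75) + 2 = 2 + j75
|N| = √(2500² + 7500²) ≈ 7905.7, ∠N ≈ 71.57°
|D| = √(2² + 75²) ≈ 75.027, ∠D ≈ 88.47°
|T| = 7905.7 / 75.027 ≈ 105.37
Gain = 20 log₁₀(105.37) ≈ 40.45 dB
∠T = 71.57° − 88.47° = -16.90°

40.5 dB, -16.9°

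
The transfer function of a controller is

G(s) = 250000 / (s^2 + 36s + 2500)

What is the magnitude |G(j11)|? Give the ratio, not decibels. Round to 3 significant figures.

104

At s = jω = j11:
quadratic: (j11)² + 36·j11 + 2500 = 2379 + j396 → |·| ≈ 2411.7, ∠ ≈ 9.45°
|G| = 250000 / 2411.7 ≈ 103.66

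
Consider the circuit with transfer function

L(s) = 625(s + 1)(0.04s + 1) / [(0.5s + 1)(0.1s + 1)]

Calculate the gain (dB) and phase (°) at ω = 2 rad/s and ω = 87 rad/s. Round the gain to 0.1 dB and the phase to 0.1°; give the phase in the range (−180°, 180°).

ω = 2: 59.8 dB, 11.7°; ω = 87: 54.3 dB, -8.8°

At ω = 2 rad/s:
zero (1 + j2·1) = 1 + j2 → |·| ≈ 2.2361, ∠ ≈ 63.43°
zero (1 + j2·0.04) = 1 + j0.08 → |·| ≈ 1.0032, ∠ ≈ 4.57°
pole (1 + j2·0.5) = 1 + j1 → |·| ≈ 1.4142, ∠ ≈ 45.00°
pole (1 + j2·0.1) = 1 + j0.2 → |·| ≈ 1.0198, ∠ ≈ 11.31°
|L| = 625 · 2.2361 · 1.0032 / (1.4142 · 1.0198) ≈ 972.15
Gain = 20 log₁₀(972.15) ≈ 59.75 dB
∠L = (63.43° + 4.57°) − (45.00° + 11.31°) = 11.69°

At ω = 87 rad/s:
zero (1 + j87·1) = 1 + j87 → |·| ≈ 87.006, ∠ ≈ 89.34°
zero (1 + j87·0.04) = 1 + j3.48 → |·| ≈ 3.6208, ∠ ≈ 73.97°
pole (1 + j87·0.5) = 1 + j43.5 → |·| ≈ 43.511, ∠ ≈ 88.68°
pole (1 + j87·0.1) = 1 + j8.7 → |·| ≈ 8.7573, ∠ ≈ 83.44°
|L| = 625 · 87.006 · 3.6208 / (43.511 · 8.7573) ≈ 516.73
Gain = 20 log₁₀(516.73) ≈ 54.27 dB
∠L = (89.34° + 73.97°) − (88.68° + 83.44°) = -8.81°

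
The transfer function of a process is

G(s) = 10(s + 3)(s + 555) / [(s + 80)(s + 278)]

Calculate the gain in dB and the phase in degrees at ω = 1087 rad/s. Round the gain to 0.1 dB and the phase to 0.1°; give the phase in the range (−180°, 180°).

At s = jω = j1087:
zero (s+3): 3 + j1087 → |·| = √(3²+1087²) = √1181578 ≈ 1087, ∠ = arctan(1087/3) ≈ 89.84°
zero (s+555): 555 + j1087 → |·| = √(555²+1087²) = √1489594 ≈ 1220.5, ∠ = arctan(1087/555) ≈ 62.95°
pole (s+80): 80 + j1087 → |·| = √(80²+1087²) = √1187969 ≈ 1089.9, ∠ = arctan(1087/80) ≈ 85.79°
pole (s+278): 278 + j1087 → |·| = √(278²+1087²) = √1258853 ≈ 1122, ∠ = arctan(1087/278) ≈ 75.65°
|G| = 10 · 1.3267e+06 / 1.2229e+06 ≈ 10.849
Gain = 20 log₁₀(10.849) ≈ 20.71 dB
∠G = 152.79° − 161.44° = -8.65°

20.7 dB, -8.7°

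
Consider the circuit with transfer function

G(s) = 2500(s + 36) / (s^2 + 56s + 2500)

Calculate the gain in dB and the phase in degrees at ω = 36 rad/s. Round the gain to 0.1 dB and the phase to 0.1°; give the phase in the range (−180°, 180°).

34.7 dB, -14.2°

At s = jω = j36:
zero (s+36): 36 + j36 → |·| = √(36²+36²) = √2592 ≈ 50.912, ∠ = arctan(36/36) ≈ 45.00°
quadratic: (j36)² + 56·j36 + 2500 = 1204 + j2016 → |·| ≈ 2348.2, ∠ ≈ 59.15°
|G| = 2500 · 50.912 / 2348.2 ≈ 54.203
Gain = 20 log₁₀(54.203) ≈ 34.68 dB
∠G = 45.00° − 59.15° = -14.15°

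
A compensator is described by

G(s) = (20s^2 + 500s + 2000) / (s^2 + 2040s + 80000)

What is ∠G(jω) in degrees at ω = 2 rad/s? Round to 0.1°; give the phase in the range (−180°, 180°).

Substitute s = j2:
Numerator: 20(j2)^2 + 500(j2) + 2000 = 1920 + j1000
Denominator: (j2)^2 + 2040(j2) + 80000 = 79996 + j4080
|N| = √(1920² + 1000²) ≈ 2164.8, ∠N ≈ 27.51°
|D| = √(79996² + 4080²) ≈ 80100, ∠D ≈ 2.92°
∠G = 27.51° − 2.92° = 24.59°

24.6°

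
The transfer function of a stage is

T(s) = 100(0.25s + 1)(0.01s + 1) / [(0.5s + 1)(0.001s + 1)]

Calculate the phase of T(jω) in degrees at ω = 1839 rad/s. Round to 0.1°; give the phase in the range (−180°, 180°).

25.4°

At ω = 1839 rad/s:
zero (1 + j1839·0.25) = 1 + j459.75 → |·| ≈ 459.75, ∠ ≈ 89.88°
zero (1 + j1839·0.01) = 1 + j18.39 → |·| ≈ 18.417, ∠ ≈ 86.89°
pole (1 + j1839·0.5) = 1 + j919.5 → |·| ≈ 919.5, ∠ ≈ 89.94°
pole (1 + j1839·0.001) = 1 + j1.839 → |·| ≈ 2.0933, ∠ ≈ 61.46°
∠T = (89.88° + 86.89°) − (89.94° + 61.46°) = 25.37°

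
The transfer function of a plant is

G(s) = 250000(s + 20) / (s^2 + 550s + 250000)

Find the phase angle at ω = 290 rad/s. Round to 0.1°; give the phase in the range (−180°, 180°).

42.2°

At s = jω = j290:
zero (s+20): 20 + j290 → |·| = √(20²+290²) = √84500 ≈ 290.69, ∠ = arctan(290/20) ≈ 86.05°
quadratic: (j290)² + 550·j290 + 250000 = 165900 + j159500 → |·| ≈ 2.3014e+05, ∠ ≈ 43.87°
∠G = 86.05° − 43.87° = 42.18°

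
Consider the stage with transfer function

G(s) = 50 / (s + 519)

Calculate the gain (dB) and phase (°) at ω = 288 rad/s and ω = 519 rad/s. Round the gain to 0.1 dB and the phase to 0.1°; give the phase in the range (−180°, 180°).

ω = 288: -21.5 dB, -29.0°; ω = 519: -23.3 dB, -45.0°

Substitute s = j288:
Numerator: 50 = 50 + j0
Denominator: (j288) + 519 = 519 + j288
|N| = √(50² + 0²) ≈ 50, ∠N ≈ 0.00°
|D| = √(519² + 288²) ≈ 593.55, ∠D ≈ 29.03°
|G| = 50 / 593.55 ≈ 0.084239
Gain = 20 log₁₀(0.084239) ≈ -21.49 dB
∠G = 0.00° − 29.03° = -29.03°

Substitute s = j519:
Numerator: 50 = 50 + j0
Denominator: (j519) + 519 = 519 + j519
|N| = √(50² + 0²) ≈ 50, ∠N ≈ 0.00°
|D| = √(519² + 519²) ≈ 733.98, ∠D ≈ 45.00°
|G| = 50 / 733.98 ≈ 0.068122
Gain = 20 log₁₀(0.068122) ≈ -23.33 dB
∠G = 0.00° − 45.00° = -45.00°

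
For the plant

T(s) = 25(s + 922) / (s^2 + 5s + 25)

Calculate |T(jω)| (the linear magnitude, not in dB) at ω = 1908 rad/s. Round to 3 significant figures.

At s = jω = j1908:
zero (s+922): 922 + j1908 → |·| = √(922²+1908²) = √4490548 ≈ 2119.1, ∠ = arctan(1908/922) ≈ 64.21°
quadratic: (j1908)² + 5·j1908 + 25 = -3640439 + j9540 → |·| ≈ 3.6405e+06, ∠ ≈ 179.85°
|T| = 25 · 2119.1 / 3.6405e+06 ≈ 0.014552

0.0146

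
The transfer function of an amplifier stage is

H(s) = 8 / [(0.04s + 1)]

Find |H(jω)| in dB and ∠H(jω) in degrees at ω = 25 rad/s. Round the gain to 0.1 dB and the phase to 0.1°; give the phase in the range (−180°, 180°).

15.1 dB, -45.0°

At ω = 25 rad/s:
pole (1 + j25·0.04) = 1 + j1 → |·| ≈ 1.4142, ∠ ≈ 45.00°
|H| = 8 · 1 / (1.4142) ≈ 5.6569
Gain = 20 log₁₀(5.6569) ≈ 15.05 dB
∠H = (0°) − (45.00°) = -45.00°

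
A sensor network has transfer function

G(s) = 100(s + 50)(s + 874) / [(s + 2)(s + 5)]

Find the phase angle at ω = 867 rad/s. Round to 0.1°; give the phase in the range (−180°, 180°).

-48.1°

At s = jω = j867:
zero (s+50): 50 + j867 → |·| = √(50²+867²) = √754189 ≈ 868.44, ∠ = arctan(867/50) ≈ 86.70°
zero (s+874): 874 + j867 → |·| = √(874²+867²) = √1515565 ≈ 1231.1, ∠ = arctan(867/874) ≈ 44.77°
pole (s+2): 2 + j867 → |·| = √(2²+867²) = √751693 ≈ 867, ∠ = arctan(867/2) ≈ 89.87°
pole (s+5): 5 + j867 → |·| = √(5²+867²) = √751714 ≈ 867.01, ∠ = arctan(867/5) ≈ 89.67°
∠G = 131.47° − 179.54° = -48.07°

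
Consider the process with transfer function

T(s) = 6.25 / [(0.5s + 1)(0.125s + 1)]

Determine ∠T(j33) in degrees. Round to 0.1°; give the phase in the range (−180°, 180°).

At ω = 33 rad/s:
pole (1 + j33·0.5) = 1 + j16.5 → |·| ≈ 16.53, ∠ ≈ 86.53°
pole (1 + j33·0.125) = 1 + j4.125 → |·| ≈ 4.2445, ∠ ≈ 76.37°
∠T = (0°) − (86.53° + 76.37°) = -162.90°

-162.9°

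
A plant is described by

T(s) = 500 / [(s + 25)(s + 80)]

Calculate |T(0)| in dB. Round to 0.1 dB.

-12.0 dB

T(0) = 500 / (25·80) = 0.25
20 log₁₀(0.25) ≈ -12.04 dB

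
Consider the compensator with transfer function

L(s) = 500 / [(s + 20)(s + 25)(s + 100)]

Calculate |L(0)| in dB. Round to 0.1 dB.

L(0) = 500 / (20·25·100) = 0.01
20 log₁₀(0.01) ≈ -40.00 dB

-40.0 dB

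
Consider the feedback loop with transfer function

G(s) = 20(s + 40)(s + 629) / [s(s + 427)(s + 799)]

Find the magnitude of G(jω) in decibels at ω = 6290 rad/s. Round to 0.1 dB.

-50.0 dB

At s = jω = j6290:
zero (s+40): 40 + j6290 → |·| = √(40²+6290²) = √39565700 ≈ 6290.1, ∠ = arctan(6290/40) ≈ 89.64°
zero (s+629): 629 + j6290 → |·| = √(629²+6290²) = √39959741 ≈ 6321.4, ∠ = arctan(6290/629) ≈ 84.29°
pole (s+427): 427 + j6290 → |·| = √(427²+6290²) = √39746429 ≈ 6304.5, ∠ = arctan(6290/427) ≈ 86.12°
pole (s+799): 799 + j6290 → |·| = √(799²+6290²) = √40202501 ≈ 6340.5, ∠ = arctan(6290/799) ≈ 82.76°
pole at origin: |s| = 6290, ∠ = 90.00° (in denominator)
|G| = 20 · 3.9762e+07 / 2.5143e+11 ≈ 0.0031629
Gain = 20 log₁₀(0.0031629) ≈ -50.00 dB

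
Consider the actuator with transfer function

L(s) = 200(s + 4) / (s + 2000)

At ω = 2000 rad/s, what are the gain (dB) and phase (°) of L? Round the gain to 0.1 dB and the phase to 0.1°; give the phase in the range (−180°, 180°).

At s = jω = j2000:
zero (s+4): 4 + j2000 → |·| = √(4²+2000²) = √4000016 ≈ 2000, ∠ = arctan(2000/4) ≈ 89.89°
pole (s+2000): 2000 + j2000 → |·| = √(2000²+2000²) = √8000000 ≈ 2828.4, ∠ = arctan(2000/2000) ≈ 45.00°
|L| = 200 · 2000 / 2828.4 ≈ 141.42
Gain = 20 log₁₀(141.42) ≈ 43.01 dB
∠L = 89.89° − 45.00° = 44.89°

43.0 dB, 44.9°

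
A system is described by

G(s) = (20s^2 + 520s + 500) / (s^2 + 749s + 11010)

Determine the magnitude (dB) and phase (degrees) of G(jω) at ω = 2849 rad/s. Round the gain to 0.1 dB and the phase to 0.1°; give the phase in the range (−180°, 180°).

Substitute s = j2849:
Numerator: 20(j2849)^2 + 520(j2849) + 500 = -162335520 + j1481480
Denominator: (j2849)^2 + 749(j2849) + 11010 = -8105791 + j2133901
|N| = √(162335520² + 1481480²) ≈ 1.6234e+08, ∠N ≈ 179.48°
|D| = √(8105791² + 2133901²) ≈ 8.382e+06, ∠D ≈ 165.25°
|G| = 1.6234e+08 / 8.382e+06 ≈ 19.368
Gain = 20 log₁₀(19.368) ≈ 25.74 dB
∠G = 179.48° − 165.25° = 14.23°

25.7 dB, 14.2°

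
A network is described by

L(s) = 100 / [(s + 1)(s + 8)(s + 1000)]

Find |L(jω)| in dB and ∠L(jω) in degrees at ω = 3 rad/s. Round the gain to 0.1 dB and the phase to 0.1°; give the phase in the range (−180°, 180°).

-48.6 dB, -92.3°

At s = jω = j3:
pole (s+1): 1 + j3 → |·| = √(1²+3²) = √10 ≈ 3.1623, ∠ = arctan(3/1) ≈ 71.57°
pole (s+8): 8 + j3 → |·| = √(8²+3²) = √73 ≈ 8.544, ∠ = arctan(3/8) ≈ 20.56°
pole (s+1000): 1000 + j3 → |·| = √(1000²+3²) = √1000009 ≈ 1000, ∠ = arctan(3/1000) ≈ 0.17°
|L| = 100 / 27019 ≈ 0.0037011
Gain = 20 log₁₀(0.0037011) ≈ -48.63 dB
∠L = 0.00° − 92.30° = -92.30°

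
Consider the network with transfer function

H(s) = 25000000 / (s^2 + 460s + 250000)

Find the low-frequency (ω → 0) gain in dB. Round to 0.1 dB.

40.0 dB

H(0) = 25000000 / 250000 = 100
20 log₁₀(100) ≈ 40.00 dB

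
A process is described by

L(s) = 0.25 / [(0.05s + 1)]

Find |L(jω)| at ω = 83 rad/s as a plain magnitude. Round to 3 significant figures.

0.0586

At ω = 83 rad/s:
pole (1 + j83·0.05) = 1 + j4.15 → |·| ≈ 4.2688, ∠ ≈ 76.45°
|L| = 0.25 · 1 / (4.2688) ≈ 0.058564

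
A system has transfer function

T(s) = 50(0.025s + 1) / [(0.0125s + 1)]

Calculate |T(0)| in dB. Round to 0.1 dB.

T(0) = 50 · 1 / 1 = 50
20 log₁₀(50) ≈ 33.98 dB

34.0 dB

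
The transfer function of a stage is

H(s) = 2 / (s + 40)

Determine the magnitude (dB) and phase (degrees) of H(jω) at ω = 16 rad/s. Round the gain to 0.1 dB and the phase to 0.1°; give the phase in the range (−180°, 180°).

At s = jω = j16:
pole (s+40): 40 + j16 → |·| = √(40²+16²) = √1856 ≈ 43.081, ∠ = arctan(16/40) ≈ 21.80°
|H| = 2 / 43.081 ≈ 0.046424
Gain = 20 log₁₀(0.046424) ≈ -26.67 dB
∠H = 0.00° − 21.80° = -21.80°

-26.7 dB, -21.8°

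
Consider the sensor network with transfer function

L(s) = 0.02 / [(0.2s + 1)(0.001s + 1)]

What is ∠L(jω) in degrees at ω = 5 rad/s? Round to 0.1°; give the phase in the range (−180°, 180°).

-45.3°

At ω = 5 rad/s:
pole (1 + j5·0.2) = 1 + j1 → |·| ≈ 1.4142, ∠ ≈ 45.00°
pole (1 + j5·0.001) = 1 + j0.005 → |·| ≈ 1, ∠ ≈ 0.29°
∠L = (0°) − (45.00° + 0.29°) = -45.29°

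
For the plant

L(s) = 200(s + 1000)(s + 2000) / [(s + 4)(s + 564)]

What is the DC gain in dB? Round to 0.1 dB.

105.0 dB

L(0) = 200·1000·2000 / (4·564) ≈ 1.773e+05
20 log₁₀(1.773e+05) ≈ 104.97 dB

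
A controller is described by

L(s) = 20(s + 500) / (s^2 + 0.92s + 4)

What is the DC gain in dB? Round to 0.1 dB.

68.0 dB

L(0) = 20·500 / 4 = 2500
20 log₁₀(2500) ≈ 67.96 dB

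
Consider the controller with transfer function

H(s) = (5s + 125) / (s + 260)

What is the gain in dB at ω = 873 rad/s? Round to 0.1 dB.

13.6 dB

Substitute s = j873:
Numerator: 5(j873) + 125 = 125 + j4365
Denominator: (j873) + 260 = 260 + j873
|N| = √(125² + 4365²) ≈ 4366.8, ∠N ≈ 88.36°
|D| = √(260² + 873²) ≈ 910.89, ∠D ≈ 73.42°
|H| = 4366.8 / 910.89 ≈ 4.794
Gain = 20 log₁₀(4.794) ≈ 13.61 dB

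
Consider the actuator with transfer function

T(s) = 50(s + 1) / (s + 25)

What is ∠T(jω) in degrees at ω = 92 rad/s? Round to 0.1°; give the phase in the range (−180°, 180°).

14.6°

At s = jω = j92:
zero (s+1): 1 + j92 → |·| = √(1²+92²) = √8465 ≈ 92.005, ∠ = arctan(92/1) ≈ 89.38°
pole (s+25): 25 + j92 → |·| = √(25²+92²) = √9089 ≈ 95.336, ∠ = arctan(92/25) ≈ 74.80°
∠T = 89.38° − 74.80° = 14.58°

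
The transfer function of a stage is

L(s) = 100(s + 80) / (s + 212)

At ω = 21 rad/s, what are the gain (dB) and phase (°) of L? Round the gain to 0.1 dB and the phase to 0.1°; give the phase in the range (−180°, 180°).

At s = jω = j21:
zero (s+80): 80 + j21 → |·| = √(80²+21²) = √6841 ≈ 82.71, ∠ = arctan(21/80) ≈ 14.71°
pole (s+212): 212 + j21 → |·| = √(212²+21²) = √45385 ≈ 213.04, ∠ = arctan(21/212) ≈ 5.66°
|L| = 100 · 82.71 / 213.04 ≈ 38.824
Gain = 20 log₁₀(38.824) ≈ 31.78 dB
∠L = 14.71° − 5.66° = 9.05°

31.8 dB, 9.1°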